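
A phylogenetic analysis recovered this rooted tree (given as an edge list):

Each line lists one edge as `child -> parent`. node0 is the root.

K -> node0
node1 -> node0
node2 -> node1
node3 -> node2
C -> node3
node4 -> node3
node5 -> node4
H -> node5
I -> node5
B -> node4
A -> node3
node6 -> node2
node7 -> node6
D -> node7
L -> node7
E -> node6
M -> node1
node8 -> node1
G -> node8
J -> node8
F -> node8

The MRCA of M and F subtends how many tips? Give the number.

The MRCA of M and F is the node subtending (((C,((H,I),B),A),((D,L),E)),M,(G,J,F)).
That clade contains 12 terminal taxa: A, B, C, D, E, F, G, H, I, J, L, M.

12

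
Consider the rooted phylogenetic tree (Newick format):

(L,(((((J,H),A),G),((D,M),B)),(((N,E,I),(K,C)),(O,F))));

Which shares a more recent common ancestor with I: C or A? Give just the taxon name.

C

The MRCA of I and C subtends ((N,E,I),(K,C)) (5 taxa).
The MRCA of I and A subtends (((((J,H),A),G),((D,M),B)),(((N,E,I),(K,C)),(O,F))) (14 taxa).
The first is nested inside the second, so I shares a more recent common ancestor with C.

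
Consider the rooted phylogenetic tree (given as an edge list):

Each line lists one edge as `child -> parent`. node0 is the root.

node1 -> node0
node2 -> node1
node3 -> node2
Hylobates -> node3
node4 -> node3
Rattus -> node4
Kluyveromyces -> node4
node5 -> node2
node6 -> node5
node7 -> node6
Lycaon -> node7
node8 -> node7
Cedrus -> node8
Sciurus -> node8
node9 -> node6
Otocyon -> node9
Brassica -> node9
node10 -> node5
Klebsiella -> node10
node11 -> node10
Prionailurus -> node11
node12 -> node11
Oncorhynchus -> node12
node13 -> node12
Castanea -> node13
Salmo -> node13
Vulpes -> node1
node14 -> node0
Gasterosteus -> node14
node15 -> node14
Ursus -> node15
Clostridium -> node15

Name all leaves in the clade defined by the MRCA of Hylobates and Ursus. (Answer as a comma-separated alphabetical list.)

Brassica, Castanea, Cedrus, Clostridium, Gasterosteus, Hylobates, Klebsiella, Kluyveromyces, Lycaon, Oncorhynchus, Otocyon, Prionailurus, Rattus, Salmo, Sciurus, Ursus, Vulpes

Tracing Hylobates: it sits inside (Hylobates,(Rattus,Kluyveromyces)).
Tracing Ursus: it sits inside (Ursus,Clostridium).
The smallest clade enclosing both is the whole tree (their MRCA is the root), so the answer is all 17 tips in alphabetical order.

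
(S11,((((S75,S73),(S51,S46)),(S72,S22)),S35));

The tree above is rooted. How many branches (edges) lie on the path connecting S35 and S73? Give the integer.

The MRCA of S35 and S73 is the node subtending ((((S75,S73),(S51,S46)),(S72,S22)),S35).
From S35 up to that node: 1 branch. From S73 up to the same node: 4 branches. Total: 1 + 4 = 5.

5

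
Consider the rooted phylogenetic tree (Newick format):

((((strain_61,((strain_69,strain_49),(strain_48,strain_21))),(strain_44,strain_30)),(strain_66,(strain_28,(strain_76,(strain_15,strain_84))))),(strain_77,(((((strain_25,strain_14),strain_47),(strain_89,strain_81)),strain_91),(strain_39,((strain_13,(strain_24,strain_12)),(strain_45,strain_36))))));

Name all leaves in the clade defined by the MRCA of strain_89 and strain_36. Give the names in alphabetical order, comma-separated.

Tracing strain_89: it sits inside (strain_89,strain_81).
Tracing strain_36: it sits inside (strain_45,strain_36).
The smallest clade enclosing both is (((((strain_25,strain_14),strain_47),(strain_89,strain_81)),strain_91),(strain_39,((strain_13,(strain_24,strain_12)),(strain_45,strain_36)))); the answer is its 12 terminal taxa in alphabetical order.

strain_12, strain_13, strain_14, strain_24, strain_25, strain_36, strain_39, strain_45, strain_47, strain_81, strain_89, strain_91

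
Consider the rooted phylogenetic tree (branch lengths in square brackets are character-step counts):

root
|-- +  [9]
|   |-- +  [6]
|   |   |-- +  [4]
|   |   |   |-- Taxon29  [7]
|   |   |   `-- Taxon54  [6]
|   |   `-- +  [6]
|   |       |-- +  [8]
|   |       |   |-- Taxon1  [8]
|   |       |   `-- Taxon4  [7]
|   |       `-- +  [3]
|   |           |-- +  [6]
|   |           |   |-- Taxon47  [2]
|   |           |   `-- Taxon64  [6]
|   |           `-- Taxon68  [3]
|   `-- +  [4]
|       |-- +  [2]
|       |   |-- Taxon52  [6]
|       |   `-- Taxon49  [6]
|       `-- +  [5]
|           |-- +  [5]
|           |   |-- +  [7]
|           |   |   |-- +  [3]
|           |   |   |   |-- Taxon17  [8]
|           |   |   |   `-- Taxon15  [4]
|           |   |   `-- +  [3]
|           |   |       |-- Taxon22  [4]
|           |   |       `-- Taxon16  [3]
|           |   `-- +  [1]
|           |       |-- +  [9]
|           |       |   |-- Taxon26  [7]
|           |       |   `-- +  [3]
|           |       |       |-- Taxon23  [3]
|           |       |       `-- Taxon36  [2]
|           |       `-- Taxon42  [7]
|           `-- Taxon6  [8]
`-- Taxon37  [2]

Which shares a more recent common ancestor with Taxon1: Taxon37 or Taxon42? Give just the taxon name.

Taxon42

The MRCA of Taxon1 and Taxon42 subtends (((Taxon29,Taxon54),((Taxon1,Taxon4),((Taxon47,Taxon64),Taxon68))),((Taxon52,Taxon49),((((Taxon17,Taxon15),(Taxon22,Taxon16)),((Taxon26,(Taxon23,Taxon36)),Taxon42)),Taxon6))) (18 taxa).
The MRCA of Taxon1 and Taxon37 is the root, subtending the entire tree (19 taxa).
The first is nested inside the second, so Taxon1 shares a more recent common ancestor with Taxon42.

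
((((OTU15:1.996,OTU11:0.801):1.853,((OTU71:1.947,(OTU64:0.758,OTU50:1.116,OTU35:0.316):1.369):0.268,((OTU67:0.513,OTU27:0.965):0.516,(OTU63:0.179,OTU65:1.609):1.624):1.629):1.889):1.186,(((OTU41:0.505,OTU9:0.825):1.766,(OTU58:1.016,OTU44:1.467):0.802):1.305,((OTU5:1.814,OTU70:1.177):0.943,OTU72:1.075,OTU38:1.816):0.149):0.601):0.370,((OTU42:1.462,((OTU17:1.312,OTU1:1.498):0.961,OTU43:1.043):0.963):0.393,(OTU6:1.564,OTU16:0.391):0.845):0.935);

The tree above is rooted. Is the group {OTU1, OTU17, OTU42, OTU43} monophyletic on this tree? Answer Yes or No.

The most recent common ancestor of these taxa subtends (OTU42,((OTU17,OTU1),OTU43)).
That clade has exactly 4 tips — every listed taxon and nothing else — so the group is monophyletic.

Yes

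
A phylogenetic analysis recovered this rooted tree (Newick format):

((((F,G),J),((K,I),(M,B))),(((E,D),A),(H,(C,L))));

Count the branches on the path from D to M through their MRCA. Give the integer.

The MRCA of D and M is the root of the tree.
From D up to that node: 4 branches. From M up to the same node: 4 branches. Total: 4 + 4 = 8.

8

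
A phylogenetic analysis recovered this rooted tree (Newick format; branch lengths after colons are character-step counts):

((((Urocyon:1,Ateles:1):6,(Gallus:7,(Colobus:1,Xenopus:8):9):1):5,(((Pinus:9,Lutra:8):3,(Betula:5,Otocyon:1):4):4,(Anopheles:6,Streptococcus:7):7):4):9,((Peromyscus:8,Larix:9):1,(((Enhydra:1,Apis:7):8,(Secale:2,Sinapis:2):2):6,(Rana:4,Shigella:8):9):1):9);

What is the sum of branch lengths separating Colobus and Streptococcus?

The path runs Colobus → … → MRCA → … → Streptococcus; the MRCA is the node subtending (((Urocyon,Ateles),(Gallus,(Colobus,Xenopus))),(((Pinus,Lutra),(Betula,Otocyon)),(Anopheles,Streptococcus))).
Branch lengths along that path: 1 + 9 + 1 + 5 + 4 + 7 + 7 = 34.

34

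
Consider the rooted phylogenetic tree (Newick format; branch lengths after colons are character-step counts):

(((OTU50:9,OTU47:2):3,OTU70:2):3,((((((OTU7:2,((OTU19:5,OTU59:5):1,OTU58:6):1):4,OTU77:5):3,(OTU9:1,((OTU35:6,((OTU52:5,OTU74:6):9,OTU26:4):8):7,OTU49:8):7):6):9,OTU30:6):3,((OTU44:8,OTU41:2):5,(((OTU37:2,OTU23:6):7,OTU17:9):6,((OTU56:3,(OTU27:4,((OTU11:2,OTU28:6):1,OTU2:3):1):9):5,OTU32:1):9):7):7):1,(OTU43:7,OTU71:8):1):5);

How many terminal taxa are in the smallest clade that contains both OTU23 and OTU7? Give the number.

The MRCA of OTU23 and OTU7 is the node subtending (((((OTU7,((OTU19,OTU59),OTU58)),OTU77),(OTU9,((OTU35,((OTU52,OTU74),OTU26)),OTU49))),OTU30),((OTU44,OTU41),(((OTU37,OTU23),OTU17),((OTU56,(OTU27,((OTU11,OTU28),OTU2))),OTU32)))).
That clade contains 23 terminal taxa: OTU11, OTU17, OTU19, OTU2, OTU23, OTU26, OTU27, OTU28, OTU30, OTU32, OTU35, OTU37, OTU41, OTU44, OTU49, OTU52, OTU56, OTU58, OTU59, OTU7, OTU74, OTU77, OTU9.

23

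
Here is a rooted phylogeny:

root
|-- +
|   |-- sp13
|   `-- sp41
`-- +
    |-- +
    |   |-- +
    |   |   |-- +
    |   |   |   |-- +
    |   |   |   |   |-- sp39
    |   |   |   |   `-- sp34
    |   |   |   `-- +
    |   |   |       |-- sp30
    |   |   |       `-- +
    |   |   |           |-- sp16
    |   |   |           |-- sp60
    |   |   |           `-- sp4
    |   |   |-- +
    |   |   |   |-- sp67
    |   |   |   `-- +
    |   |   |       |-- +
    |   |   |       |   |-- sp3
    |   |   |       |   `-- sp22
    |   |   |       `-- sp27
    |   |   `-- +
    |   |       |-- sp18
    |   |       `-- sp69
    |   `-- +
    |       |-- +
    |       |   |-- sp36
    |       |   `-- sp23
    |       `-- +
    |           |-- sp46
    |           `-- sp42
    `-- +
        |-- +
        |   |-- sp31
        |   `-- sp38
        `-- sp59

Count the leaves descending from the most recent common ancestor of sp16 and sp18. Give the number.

12

The MRCA of sp16 and sp18 is the node subtending (((sp39,sp34),(sp30,(sp16,sp60,sp4))),(sp67,((sp3,sp22),sp27)),(sp18,sp69)).
That clade contains 12 terminal taxa: sp16, sp18, sp22, sp27, sp3, sp30, sp34, sp39, sp4, sp60, sp67, sp69.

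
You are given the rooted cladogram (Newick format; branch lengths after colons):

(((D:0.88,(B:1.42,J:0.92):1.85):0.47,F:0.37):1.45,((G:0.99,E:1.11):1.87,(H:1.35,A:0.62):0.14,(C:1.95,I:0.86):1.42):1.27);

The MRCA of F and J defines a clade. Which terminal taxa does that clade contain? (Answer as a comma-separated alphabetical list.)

B, D, F, J

Tracing F: it sits inside ((D,(B,J)),F).
Tracing J: it sits inside (B,J).
The smallest clade enclosing both is ((D,(B,J)),F); the answer is its 4 terminal taxa in alphabetical order.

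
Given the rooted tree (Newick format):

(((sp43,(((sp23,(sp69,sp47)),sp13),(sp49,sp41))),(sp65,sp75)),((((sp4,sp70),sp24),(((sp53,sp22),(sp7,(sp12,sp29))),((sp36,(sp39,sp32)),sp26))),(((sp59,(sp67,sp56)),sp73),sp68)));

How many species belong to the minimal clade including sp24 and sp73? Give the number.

17

The MRCA of sp24 and sp73 is the node subtending ((((sp4,sp70),sp24),(((sp53,sp22),(sp7,(sp12,sp29))),((sp36,(sp39,sp32)),sp26))),(((sp59,(sp67,sp56)),sp73),sp68)).
That clade contains 17 terminal taxa: sp12, sp22, sp24, sp26, sp29, sp32, sp36, sp39, sp4, sp53, sp56, sp59, sp67, sp68, sp7, sp70, sp73.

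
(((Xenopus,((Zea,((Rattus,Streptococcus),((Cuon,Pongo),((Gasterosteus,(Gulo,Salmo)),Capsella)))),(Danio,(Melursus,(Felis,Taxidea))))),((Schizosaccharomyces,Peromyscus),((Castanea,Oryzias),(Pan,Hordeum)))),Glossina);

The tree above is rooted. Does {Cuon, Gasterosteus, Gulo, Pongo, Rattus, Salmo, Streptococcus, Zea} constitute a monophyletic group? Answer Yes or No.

The MRCA of the listed taxa subtends (Zea,((Rattus,Streptococcus),((Cuon,Pongo),((Gasterosteus,(Gulo,Salmo)),Capsella)))).
That clade also contains Capsella, which is not in the proposed group, so the group is not monophyletic.

No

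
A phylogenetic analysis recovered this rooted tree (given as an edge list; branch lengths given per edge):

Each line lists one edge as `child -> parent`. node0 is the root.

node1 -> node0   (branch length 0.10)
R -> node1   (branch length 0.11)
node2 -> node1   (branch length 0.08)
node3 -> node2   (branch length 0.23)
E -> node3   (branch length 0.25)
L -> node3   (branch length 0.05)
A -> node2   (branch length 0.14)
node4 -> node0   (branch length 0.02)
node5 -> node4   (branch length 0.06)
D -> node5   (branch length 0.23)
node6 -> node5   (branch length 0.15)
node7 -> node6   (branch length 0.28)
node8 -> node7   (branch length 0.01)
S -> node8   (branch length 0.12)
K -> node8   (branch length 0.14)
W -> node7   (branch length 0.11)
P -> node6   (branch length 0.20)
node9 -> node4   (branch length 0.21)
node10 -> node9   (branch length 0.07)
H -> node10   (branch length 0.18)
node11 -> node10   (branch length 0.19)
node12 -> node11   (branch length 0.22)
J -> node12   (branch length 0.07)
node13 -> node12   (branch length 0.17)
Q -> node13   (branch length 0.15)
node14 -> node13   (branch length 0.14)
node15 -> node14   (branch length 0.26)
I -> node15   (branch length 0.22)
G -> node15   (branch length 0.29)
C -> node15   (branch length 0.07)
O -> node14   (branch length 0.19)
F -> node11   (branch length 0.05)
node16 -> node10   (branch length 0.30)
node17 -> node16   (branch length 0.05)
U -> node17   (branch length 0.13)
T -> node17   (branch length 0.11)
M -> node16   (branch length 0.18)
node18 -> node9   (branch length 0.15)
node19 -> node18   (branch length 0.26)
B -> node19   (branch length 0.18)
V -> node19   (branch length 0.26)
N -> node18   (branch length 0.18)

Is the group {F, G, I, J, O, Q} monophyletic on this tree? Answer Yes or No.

The MRCA of the listed taxa subtends ((J,(Q,((I,G,C),O))),F).
That clade also contains C, which is not in the proposed group, so the group is not monophyletic.

No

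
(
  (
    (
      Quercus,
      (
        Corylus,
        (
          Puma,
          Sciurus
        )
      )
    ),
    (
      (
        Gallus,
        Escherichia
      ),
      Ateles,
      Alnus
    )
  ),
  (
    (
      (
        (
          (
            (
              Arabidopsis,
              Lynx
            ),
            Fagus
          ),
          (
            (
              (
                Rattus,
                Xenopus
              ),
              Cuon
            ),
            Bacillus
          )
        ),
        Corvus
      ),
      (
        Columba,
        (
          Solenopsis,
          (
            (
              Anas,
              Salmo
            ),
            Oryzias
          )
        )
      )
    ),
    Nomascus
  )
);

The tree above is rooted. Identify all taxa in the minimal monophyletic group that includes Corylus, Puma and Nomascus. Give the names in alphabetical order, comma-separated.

Alnus, Anas, Arabidopsis, Ateles, Bacillus, Columba, Corvus, Corylus, Cuon, Escherichia, Fagus, Gallus, Lynx, Nomascus, Oryzias, Puma, Quercus, Rattus, Salmo, Sciurus, Solenopsis, Xenopus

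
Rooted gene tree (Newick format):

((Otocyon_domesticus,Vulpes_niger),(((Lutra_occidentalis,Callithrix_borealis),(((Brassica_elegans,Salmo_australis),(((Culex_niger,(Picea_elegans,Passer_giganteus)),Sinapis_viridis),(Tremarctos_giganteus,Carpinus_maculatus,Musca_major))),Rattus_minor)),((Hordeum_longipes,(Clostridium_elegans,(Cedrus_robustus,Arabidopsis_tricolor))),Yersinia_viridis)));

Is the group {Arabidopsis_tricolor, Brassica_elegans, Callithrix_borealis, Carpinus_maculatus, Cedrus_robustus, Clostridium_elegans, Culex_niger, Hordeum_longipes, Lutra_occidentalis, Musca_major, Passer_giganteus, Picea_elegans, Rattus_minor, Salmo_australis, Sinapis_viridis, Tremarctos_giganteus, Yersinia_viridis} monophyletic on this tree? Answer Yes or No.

Yes

The most recent common ancestor of these taxa subtends (((Lutra_occidentalis,Callithrix_borealis),(((Brassica_elegans,Salmo_australis),(((Culex_niger,(Picea_elegans,Passer_giganteus)),Sinapis_viridis),(Tremarctos_giganteus,Carpinus_maculatus,Musca_major))),Rattus_minor)),((Hordeum_longipes,(Clostridium_elegans,(Cedrus_robustus,Arabidopsis_tricolor))),Yersinia_viridis)).
That clade has exactly 17 tips — every listed taxon and nothing else — so the group is monophyletic.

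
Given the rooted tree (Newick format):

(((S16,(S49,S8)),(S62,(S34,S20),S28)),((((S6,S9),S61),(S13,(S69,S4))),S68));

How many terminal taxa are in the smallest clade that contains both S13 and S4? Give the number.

The MRCA of S13 and S4 is the node subtending (S13,(S69,S4)).
That clade contains 3 terminal taxa: S13, S4, S69.

3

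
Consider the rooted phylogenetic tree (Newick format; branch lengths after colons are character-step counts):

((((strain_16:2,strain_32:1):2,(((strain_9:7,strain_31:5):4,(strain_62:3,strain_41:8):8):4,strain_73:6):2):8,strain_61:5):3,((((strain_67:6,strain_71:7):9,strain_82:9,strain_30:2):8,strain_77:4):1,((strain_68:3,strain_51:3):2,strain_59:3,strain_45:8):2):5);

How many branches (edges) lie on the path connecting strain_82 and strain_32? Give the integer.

The MRCA of strain_82 and strain_32 is the root of the tree.
From strain_82 up to that node: 4 branches. From strain_32 up to the same node: 4 branches. Total: 4 + 4 = 8.

8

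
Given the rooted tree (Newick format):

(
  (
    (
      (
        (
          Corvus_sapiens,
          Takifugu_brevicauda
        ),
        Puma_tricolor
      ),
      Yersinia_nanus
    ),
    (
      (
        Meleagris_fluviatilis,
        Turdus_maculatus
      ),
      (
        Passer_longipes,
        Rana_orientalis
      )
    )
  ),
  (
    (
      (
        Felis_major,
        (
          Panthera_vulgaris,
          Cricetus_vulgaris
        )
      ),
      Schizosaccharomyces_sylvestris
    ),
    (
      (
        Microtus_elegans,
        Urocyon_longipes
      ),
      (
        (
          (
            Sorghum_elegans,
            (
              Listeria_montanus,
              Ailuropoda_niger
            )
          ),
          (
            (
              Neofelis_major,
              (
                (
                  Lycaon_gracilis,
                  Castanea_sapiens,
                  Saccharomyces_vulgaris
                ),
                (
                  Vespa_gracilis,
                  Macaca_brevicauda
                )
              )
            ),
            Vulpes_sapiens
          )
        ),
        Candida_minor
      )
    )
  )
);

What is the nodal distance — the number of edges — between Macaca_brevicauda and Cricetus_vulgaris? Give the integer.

The MRCA of Macaca_brevicauda and Cricetus_vulgaris is the node subtending (((Felis_major,(Panthera_vulgaris,Cricetus_vulgaris)),Schizosaccharomyces_sylvestris),((Microtus_elegans,Urocyon_longipes),(((Sorghum_elegans,(Listeria_montanus,Ailuropoda_niger)),((Neofelis_major,((Lycaon_gracilis,Castanea_sapiens,Saccharomyces_vulgaris),(Vespa_gracilis,Macaca_brevicauda))),Vulpes_sapiens)),Candida_minor))).
From Macaca_brevicauda up to that node: 8 branches. From Cricetus_vulgaris up to the same node: 4 branches. Total: 8 + 4 = 12.

12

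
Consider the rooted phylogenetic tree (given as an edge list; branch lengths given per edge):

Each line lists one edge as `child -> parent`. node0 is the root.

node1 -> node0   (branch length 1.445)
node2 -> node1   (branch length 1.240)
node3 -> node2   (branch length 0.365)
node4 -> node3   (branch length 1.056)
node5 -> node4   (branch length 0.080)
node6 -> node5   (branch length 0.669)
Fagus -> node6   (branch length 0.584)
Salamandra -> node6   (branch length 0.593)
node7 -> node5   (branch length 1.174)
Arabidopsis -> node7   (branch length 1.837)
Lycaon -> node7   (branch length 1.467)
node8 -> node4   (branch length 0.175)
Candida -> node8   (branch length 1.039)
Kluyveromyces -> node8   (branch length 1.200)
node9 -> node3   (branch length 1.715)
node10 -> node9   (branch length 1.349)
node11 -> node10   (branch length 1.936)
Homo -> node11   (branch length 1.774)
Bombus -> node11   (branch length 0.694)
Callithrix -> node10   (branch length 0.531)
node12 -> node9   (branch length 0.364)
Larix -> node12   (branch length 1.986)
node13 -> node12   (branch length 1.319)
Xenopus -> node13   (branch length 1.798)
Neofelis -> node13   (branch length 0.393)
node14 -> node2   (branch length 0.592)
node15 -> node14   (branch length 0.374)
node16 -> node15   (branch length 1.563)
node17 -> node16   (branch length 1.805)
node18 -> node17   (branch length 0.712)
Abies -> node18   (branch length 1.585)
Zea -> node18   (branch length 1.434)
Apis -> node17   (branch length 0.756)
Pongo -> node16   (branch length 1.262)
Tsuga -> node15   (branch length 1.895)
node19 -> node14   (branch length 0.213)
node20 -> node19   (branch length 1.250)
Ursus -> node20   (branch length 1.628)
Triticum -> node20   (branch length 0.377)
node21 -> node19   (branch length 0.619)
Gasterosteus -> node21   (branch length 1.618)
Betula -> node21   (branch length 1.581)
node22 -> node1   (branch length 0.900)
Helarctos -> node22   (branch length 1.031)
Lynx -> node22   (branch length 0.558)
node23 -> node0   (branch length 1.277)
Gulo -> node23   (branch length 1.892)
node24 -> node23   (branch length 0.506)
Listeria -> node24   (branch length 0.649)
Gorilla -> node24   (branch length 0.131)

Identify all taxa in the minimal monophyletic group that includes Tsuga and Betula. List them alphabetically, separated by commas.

Abies, Apis, Betula, Gasterosteus, Pongo, Triticum, Tsuga, Ursus, Zea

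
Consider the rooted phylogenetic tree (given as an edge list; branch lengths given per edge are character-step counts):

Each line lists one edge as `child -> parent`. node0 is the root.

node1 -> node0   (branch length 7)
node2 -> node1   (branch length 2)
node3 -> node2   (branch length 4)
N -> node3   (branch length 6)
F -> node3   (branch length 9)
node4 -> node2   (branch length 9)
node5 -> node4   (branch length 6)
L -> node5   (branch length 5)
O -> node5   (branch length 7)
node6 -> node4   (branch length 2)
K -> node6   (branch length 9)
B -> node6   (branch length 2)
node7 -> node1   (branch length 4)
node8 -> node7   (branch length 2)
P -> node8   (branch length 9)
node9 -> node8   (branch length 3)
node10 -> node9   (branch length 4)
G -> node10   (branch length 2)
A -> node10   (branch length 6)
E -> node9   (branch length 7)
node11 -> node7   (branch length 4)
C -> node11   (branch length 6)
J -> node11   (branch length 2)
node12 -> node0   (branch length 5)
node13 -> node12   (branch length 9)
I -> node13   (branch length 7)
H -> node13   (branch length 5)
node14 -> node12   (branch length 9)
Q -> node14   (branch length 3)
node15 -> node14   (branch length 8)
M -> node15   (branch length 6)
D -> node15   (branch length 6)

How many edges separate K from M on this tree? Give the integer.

The MRCA of K and M is the root of the tree.
From K up to that node: 5 branches. From M up to the same node: 4 branches. Total: 5 + 4 = 9.

9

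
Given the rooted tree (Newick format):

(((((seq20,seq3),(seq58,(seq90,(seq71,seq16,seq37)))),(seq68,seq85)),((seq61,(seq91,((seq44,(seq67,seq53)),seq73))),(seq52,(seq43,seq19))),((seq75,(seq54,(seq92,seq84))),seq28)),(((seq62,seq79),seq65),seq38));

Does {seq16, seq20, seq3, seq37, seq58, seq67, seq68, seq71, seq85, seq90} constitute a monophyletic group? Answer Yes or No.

No

The MRCA of the listed taxa subtends ((((seq20,seq3),(seq58,(seq90,(seq71,seq16,seq37)))),(seq68,seq85)),((seq61,(seq91,((seq44,(seq67,seq53)),seq73))),(seq52,(seq43,seq19))),((seq75,(seq54,(seq92,seq84))),seq28)).
That clade also contains seq19, seq28, seq43, seq44, seq52, seq53, seq54, seq61, seq73, seq75, seq84, seq91, seq92, which are not in the proposed group, so the group is not monophyletic.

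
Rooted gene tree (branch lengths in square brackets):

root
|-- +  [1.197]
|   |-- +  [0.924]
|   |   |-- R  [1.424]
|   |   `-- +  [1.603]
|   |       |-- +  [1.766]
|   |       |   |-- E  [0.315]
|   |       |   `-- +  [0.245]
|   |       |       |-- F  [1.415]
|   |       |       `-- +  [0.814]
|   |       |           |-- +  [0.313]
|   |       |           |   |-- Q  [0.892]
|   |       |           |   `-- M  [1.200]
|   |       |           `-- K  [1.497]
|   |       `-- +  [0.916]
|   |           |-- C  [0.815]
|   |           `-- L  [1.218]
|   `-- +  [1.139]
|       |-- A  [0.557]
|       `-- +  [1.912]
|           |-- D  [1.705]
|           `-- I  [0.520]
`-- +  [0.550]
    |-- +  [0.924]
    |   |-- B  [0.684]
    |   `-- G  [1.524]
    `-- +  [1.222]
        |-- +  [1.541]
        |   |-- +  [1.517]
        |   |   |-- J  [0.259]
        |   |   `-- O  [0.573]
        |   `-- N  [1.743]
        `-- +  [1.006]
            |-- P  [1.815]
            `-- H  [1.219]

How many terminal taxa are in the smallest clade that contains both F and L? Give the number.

7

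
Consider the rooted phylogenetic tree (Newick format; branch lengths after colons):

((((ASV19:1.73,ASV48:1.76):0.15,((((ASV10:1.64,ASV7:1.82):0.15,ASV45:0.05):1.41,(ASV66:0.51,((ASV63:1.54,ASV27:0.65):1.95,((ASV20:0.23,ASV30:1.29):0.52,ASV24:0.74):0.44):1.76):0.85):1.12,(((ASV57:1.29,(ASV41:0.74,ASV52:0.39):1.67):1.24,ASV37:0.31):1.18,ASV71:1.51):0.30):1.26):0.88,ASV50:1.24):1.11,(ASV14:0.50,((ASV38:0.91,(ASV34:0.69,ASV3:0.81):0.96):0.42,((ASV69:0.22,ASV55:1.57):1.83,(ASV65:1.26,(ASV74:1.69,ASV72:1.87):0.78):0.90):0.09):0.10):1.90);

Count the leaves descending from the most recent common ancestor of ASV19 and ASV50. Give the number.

17

The MRCA of ASV19 and ASV50 is the node subtending (((ASV19,ASV48),((((ASV10,ASV7),ASV45),(ASV66,((ASV63,ASV27),((ASV20,ASV30),ASV24)))),(((ASV57,(ASV41,ASV52)),ASV37),ASV71))),ASV50).
That clade contains 17 terminal taxa: ASV10, ASV19, ASV20, ASV24, ASV27, ASV30, ASV37, ASV41, ASV45, ASV48, ASV50, ASV52, ASV57, ASV63, ASV66, ASV7, ASV71.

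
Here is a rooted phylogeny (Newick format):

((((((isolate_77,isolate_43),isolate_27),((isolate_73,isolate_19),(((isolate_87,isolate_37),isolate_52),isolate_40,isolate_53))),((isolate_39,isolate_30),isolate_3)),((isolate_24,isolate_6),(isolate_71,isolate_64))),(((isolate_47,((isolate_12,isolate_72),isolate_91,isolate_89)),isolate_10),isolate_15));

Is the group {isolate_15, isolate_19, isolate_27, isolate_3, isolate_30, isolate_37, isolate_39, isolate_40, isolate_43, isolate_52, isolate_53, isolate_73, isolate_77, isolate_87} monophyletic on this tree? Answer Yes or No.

No

The MRCA of the listed taxa is the root, so the smallest clade containing them is the whole tree.
That clade also contains isolate_10, isolate_12, isolate_24, isolate_47, isolate_6, isolate_64, isolate_71, isolate_72, isolate_89, isolate_91, which are not in the proposed group, so the group is not monophyletic.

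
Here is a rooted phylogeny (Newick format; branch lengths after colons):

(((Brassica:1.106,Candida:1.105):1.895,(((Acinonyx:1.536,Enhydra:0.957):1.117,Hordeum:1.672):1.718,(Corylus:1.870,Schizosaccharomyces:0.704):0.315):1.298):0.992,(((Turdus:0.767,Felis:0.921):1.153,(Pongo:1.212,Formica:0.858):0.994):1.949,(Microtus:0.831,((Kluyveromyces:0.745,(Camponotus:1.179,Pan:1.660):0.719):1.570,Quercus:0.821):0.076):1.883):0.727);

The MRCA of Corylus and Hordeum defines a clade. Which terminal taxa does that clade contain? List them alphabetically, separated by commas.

Acinonyx, Corylus, Enhydra, Hordeum, Schizosaccharomyces

Tracing Corylus: it sits inside (Corylus,Schizosaccharomyces).
Tracing Hordeum: it sits inside ((Acinonyx,Enhydra),Hordeum).
The smallest clade enclosing both is (((Acinonyx,Enhydra),Hordeum),(Corylus,Schizosaccharomyces)); the answer is its 5 terminal taxa in alphabetical order.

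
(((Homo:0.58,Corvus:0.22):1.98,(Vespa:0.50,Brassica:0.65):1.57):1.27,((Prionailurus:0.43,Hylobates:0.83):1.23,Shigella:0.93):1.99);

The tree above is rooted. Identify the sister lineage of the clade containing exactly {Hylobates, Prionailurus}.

The clade containing exactly {Hylobates, Prionailurus} attaches to the tree at the node subtending ((Prionailurus,Hylobates),Shigella).
The other lineage descending from that same node — the sister group — is the single tip Shigella.

Shigella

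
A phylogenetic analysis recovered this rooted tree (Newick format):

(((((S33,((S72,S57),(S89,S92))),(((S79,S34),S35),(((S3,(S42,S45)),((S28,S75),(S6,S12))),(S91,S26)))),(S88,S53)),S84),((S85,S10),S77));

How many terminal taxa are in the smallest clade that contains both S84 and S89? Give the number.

The MRCA of S84 and S89 is the node subtending ((((S33,((S72,S57),(S89,S92))),(((S79,S34),S35),(((S3,(S42,S45)),((S28,S75),(S6,S12))),(S91,S26)))),(S88,S53)),S84).
That clade contains 20 terminal taxa: S12, S26, S28, S3, S33, S34, S35, S42, S45, S53, S57, S6, S72, S75, S79, S84, S88, S89, S91, S92.

20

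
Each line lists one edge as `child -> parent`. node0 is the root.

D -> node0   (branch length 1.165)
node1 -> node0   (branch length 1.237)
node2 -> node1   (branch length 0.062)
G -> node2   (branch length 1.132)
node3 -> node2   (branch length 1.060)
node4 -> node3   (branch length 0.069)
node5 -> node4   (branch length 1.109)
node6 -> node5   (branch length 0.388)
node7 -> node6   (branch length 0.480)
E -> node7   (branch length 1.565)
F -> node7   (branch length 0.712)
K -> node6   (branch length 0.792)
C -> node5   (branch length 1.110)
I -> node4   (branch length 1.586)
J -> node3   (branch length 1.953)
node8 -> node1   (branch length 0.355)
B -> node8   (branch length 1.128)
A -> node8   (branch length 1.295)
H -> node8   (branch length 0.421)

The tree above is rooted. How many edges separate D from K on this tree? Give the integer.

The MRCA of D and K is the root of the tree.
From D up to that node: 1 branch. From K up to the same node: 7 branches. Total: 1 + 7 = 8.

8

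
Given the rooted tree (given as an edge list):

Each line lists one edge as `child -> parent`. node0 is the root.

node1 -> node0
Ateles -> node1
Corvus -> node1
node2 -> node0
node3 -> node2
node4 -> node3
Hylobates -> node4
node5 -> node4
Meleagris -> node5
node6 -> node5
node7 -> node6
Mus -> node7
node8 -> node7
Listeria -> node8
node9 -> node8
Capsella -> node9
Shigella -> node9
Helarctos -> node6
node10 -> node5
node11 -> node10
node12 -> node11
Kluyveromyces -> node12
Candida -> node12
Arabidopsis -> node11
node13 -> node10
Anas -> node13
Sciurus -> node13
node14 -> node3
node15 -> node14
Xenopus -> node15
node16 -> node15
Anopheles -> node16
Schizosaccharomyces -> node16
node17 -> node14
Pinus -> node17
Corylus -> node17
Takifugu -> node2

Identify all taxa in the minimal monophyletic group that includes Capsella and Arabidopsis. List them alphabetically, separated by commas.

Anas, Arabidopsis, Candida, Capsella, Helarctos, Kluyveromyces, Listeria, Meleagris, Mus, Sciurus, Shigella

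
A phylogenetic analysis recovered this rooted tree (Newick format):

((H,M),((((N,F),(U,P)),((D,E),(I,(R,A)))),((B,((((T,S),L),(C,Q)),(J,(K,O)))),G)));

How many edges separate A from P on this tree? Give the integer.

7

The MRCA of A and P is the node subtending (((N,F),(U,P)),((D,E),(I,(R,A)))).
From A up to that node: 4 branches. From P up to the same node: 3 branches. Total: 4 + 3 = 7.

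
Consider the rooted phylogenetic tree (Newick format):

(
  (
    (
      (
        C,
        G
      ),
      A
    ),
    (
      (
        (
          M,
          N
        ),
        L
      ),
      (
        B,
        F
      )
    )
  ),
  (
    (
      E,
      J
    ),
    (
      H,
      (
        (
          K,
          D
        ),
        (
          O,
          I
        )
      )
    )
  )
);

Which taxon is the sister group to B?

F

B attaches to the tree at the node subtending (B,F).
The other lineage descending from that same node — the sister group — is the single tip F.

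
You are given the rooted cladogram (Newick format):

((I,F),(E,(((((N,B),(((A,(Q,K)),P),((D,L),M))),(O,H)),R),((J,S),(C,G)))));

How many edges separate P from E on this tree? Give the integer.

8

The MRCA of P and E is the node subtending (E,(((((N,B),(((A,(Q,K)),P),((D,L),M))),(O,H)),R),((J,S),(C,G)))).
From P up to that node: 7 branches. From E up to the same node: 1 branch. Total: 7 + 1 = 8.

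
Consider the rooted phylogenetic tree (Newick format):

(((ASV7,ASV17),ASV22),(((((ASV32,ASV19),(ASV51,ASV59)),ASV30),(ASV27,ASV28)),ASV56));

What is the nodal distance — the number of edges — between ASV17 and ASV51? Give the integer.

The MRCA of ASV17 and ASV51 is the root of the tree.
From ASV17 up to that node: 3 branches. From ASV51 up to the same node: 6 branches. Total: 3 + 6 = 9.

9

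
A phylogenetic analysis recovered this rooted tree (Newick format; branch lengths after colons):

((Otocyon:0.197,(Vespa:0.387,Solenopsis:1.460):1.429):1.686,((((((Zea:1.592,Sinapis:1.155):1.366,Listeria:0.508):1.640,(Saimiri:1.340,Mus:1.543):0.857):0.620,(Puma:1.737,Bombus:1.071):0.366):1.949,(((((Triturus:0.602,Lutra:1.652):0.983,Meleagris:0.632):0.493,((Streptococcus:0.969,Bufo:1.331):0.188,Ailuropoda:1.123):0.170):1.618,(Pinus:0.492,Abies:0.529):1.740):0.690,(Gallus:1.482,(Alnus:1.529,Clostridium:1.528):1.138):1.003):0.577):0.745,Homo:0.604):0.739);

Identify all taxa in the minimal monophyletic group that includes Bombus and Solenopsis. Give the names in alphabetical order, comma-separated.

Tracing Bombus: it sits inside (Puma,Bombus).
Tracing Solenopsis: it sits inside (Vespa,Solenopsis).
The smallest clade enclosing both is the whole tree (their MRCA is the root), so the answer is all 22 tips in alphabetical order.

Abies, Ailuropoda, Alnus, Bombus, Bufo, Clostridium, Gallus, Homo, Listeria, Lutra, Meleagris, Mus, Otocyon, Pinus, Puma, Saimiri, Sinapis, Solenopsis, Streptococcus, Triturus, Vespa, Zea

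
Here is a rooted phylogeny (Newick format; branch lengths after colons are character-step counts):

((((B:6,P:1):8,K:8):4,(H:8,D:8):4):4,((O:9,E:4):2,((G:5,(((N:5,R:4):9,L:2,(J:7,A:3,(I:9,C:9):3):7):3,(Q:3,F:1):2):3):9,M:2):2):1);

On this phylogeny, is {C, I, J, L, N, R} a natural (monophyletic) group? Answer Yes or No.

The MRCA of the listed taxa subtends ((N,R),L,(J,A,(I,C))).
That clade also contains A, which is not in the proposed group, so the group is not monophyletic.

No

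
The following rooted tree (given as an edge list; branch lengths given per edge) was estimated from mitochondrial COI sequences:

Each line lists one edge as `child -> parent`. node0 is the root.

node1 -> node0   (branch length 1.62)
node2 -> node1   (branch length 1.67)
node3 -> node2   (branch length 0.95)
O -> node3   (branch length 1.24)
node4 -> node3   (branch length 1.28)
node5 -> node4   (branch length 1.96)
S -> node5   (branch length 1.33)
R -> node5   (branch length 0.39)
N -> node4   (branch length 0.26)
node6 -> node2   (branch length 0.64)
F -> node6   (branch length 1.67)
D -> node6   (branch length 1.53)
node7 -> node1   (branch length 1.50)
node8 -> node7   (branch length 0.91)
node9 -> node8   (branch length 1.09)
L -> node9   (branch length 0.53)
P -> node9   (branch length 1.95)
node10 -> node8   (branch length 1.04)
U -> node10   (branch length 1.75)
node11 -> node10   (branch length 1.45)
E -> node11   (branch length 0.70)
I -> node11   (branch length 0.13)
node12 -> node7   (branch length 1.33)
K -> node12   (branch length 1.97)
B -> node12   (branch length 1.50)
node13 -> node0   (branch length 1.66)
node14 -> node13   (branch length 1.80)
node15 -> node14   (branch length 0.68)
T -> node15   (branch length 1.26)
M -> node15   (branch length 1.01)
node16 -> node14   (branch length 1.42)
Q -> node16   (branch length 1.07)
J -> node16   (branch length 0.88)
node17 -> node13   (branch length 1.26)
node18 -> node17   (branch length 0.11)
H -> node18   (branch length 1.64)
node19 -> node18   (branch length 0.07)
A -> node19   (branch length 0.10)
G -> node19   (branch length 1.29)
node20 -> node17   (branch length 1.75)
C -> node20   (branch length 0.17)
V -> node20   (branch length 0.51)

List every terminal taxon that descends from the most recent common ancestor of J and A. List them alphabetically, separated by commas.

A, C, G, H, J, M, Q, T, V

Tracing J: it sits inside (Q,J).
Tracing A: it sits inside (A,G).
The smallest clade enclosing both is (((T,M),(Q,J)),((H,(A,G)),(C,V))); the answer is its 9 terminal taxa in alphabetical order.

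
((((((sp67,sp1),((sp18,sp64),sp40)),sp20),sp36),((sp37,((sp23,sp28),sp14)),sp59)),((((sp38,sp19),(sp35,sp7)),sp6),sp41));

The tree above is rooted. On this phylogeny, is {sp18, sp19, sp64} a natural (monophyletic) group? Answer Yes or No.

No

The MRCA of the listed taxa is the root, so the smallest clade containing them is the whole tree.
That clade also contains sp1, sp14, sp20, sp23, sp28, sp35, sp36, sp37, sp38, sp40, sp41, sp59, sp6, sp67, sp7, which are not in the proposed group, so the group is not monophyletic.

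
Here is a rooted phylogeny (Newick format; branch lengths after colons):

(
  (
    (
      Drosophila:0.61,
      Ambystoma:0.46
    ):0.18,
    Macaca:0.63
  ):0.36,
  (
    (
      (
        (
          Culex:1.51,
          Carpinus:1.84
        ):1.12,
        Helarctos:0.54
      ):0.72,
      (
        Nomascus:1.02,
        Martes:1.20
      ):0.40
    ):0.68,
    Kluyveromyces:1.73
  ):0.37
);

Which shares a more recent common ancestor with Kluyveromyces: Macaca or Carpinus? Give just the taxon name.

The MRCA of Kluyveromyces and Carpinus subtends ((((Culex,Carpinus),Helarctos),(Nomascus,Martes)),Kluyveromyces) (6 taxa).
The MRCA of Kluyveromyces and Macaca is the root, subtending the entire tree (9 taxa).
The first is nested inside the second, so Kluyveromyces shares a more recent common ancestor with Carpinus.

Carpinus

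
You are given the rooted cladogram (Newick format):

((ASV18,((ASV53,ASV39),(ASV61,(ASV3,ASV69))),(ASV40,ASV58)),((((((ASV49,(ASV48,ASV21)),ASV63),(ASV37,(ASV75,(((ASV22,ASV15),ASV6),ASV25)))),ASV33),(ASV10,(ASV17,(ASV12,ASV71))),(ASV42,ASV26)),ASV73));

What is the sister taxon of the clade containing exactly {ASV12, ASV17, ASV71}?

ASV10

The clade containing exactly {ASV12, ASV17, ASV71} attaches to the tree at the node subtending (ASV10,(ASV17,(ASV12,ASV71))).
The other lineage descending from that same node — the sister group — is the single tip ASV10.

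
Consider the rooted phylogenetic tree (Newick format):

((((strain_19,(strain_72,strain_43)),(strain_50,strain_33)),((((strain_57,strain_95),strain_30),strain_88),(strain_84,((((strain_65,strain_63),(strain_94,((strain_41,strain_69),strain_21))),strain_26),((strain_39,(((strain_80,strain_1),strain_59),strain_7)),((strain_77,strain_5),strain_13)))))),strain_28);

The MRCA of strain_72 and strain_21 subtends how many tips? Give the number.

The MRCA of strain_72 and strain_21 is the node subtending (((strain_19,(strain_72,strain_43)),(strain_50,strain_33)),((((strain_57,strain_95),strain_30),strain_88),(strain_84,((((strain_65,strain_63),(strain_94,((strain_41,strain_69),strain_21))),strain_26),((strain_39,(((strain_80,strain_1),strain_59),strain_7)),((strain_77,strain_5),strain_13)))))).
That clade contains 25 terminal taxa: strain_1, strain_13, strain_19, strain_21, strain_26, strain_30, strain_33, strain_39, strain_41, strain_43, strain_5, strain_50, strain_57, strain_59, strain_63, strain_65, strain_69, strain_7, strain_72, strain_77, strain_80, strain_84, strain_88, strain_94, strain_95.

25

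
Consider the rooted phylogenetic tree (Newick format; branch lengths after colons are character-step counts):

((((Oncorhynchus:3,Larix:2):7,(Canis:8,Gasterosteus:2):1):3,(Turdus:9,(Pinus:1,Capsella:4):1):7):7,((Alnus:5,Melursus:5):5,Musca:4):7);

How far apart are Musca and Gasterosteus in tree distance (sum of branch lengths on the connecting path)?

24

The path runs Musca → … → MRCA → … → Gasterosteus; the MRCA is the root of the tree.
Branch lengths along that path: 4 + 7 + 7 + 3 + 1 + 2 = 24.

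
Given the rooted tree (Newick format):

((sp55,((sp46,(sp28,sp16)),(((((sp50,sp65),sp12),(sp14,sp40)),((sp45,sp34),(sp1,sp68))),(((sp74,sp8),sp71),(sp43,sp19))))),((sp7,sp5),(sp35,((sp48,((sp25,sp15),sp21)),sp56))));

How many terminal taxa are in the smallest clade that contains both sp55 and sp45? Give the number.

18

The MRCA of sp55 and sp45 is the node subtending (sp55,((sp46,(sp28,sp16)),(((((sp50,sp65),sp12),(sp14,sp40)),((sp45,sp34),(sp1,sp68))),(((sp74,sp8),sp71),(sp43,sp19))))).
That clade contains 18 terminal taxa: sp1, sp12, sp14, sp16, sp19, sp28, sp34, sp40, sp43, sp45, sp46, sp50, sp55, sp65, sp68, sp71, sp74, sp8.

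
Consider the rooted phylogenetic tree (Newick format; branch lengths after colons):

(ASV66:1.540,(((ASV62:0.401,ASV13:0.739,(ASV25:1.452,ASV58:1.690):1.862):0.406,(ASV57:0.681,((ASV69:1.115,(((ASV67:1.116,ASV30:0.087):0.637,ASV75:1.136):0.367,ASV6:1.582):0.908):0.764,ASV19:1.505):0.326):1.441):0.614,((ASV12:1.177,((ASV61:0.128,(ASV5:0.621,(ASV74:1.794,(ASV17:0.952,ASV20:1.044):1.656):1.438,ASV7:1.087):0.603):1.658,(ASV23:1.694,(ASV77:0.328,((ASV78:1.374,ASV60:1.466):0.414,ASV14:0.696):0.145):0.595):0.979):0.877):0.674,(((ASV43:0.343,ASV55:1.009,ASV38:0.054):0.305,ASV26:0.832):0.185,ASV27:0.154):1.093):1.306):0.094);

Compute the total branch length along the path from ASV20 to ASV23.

9.072

The path runs ASV20 → … → MRCA → … → ASV23; the MRCA is the node subtending ((ASV61,(ASV5,(ASV74,(ASV17,ASV20)),ASV7)),(ASV23,(ASV77,((ASV78,ASV60),ASV14)))).
Branch lengths along that path: 1.044 + 1.656 + 1.438 + 0.603 + 1.658 + 0.979 + 1.694 = 9.072.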